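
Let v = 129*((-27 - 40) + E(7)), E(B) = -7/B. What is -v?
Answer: 8772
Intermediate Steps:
v = -8772 (v = 129*((-27 - 40) - 7/7) = 129*(-67 - 7*⅐) = 129*(-67 - 1) = 129*(-68) = -8772)
-v = -1*(-8772) = 8772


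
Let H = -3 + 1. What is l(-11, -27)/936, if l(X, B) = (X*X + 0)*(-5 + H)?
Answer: -847/936 ≈ -0.90491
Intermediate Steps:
H = -2
l(X, B) = -7*X² (l(X, B) = (X*X + 0)*(-5 - 2) = (X² + 0)*(-7) = X²*(-7) = -7*X²)
l(-11, -27)/936 = -7*(-11)²/936 = -7*121*(1/936) = -847*1/936 = -847/936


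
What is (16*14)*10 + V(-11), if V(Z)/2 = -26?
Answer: 2188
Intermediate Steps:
V(Z) = -52 (V(Z) = 2*(-26) = -52)
(16*14)*10 + V(-11) = (16*14)*10 - 52 = 224*10 - 52 = 2240 - 52 = 2188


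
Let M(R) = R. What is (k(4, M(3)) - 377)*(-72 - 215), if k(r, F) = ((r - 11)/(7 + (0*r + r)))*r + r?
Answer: 1185597/11 ≈ 1.0778e+5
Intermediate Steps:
k(r, F) = r + r*(-11 + r)/(7 + r) (k(r, F) = ((-11 + r)/(7 + (0 + r)))*r + r = ((-11 + r)/(7 + r))*r + r = r*(-11 + r)/(7 + r) + r = r + r*(-11 + r)/(7 + r))
(k(4, M(3)) - 377)*(-72 - 215) = (2*4*(-2 + 4)/(7 + 4) - 377)*(-72 - 215) = (2*4*2/11 - 377)*(-287) = (2*4*(1/11)*2 - 377)*(-287) = (16/11 - 377)*(-287) = -4131/11*(-287) = 1185597/11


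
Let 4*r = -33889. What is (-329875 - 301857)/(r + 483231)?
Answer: -2526928/1899035 ≈ -1.3306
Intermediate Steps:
r = -33889/4 (r = (1/4)*(-33889) = -33889/4 ≈ -8472.3)
(-329875 - 301857)/(r + 483231) = (-329875 - 301857)/(-33889/4 + 483231) = -631732/1899035/4 = -631732*4/1899035 = -2526928/1899035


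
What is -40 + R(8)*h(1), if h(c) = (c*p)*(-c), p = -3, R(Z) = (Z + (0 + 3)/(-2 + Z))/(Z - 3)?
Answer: -349/10 ≈ -34.900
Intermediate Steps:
R(Z) = (Z + 3/(-2 + Z))/(-3 + Z)
h(c) = 3*c**2 (h(c) = (c*(-3))*(-c) = (-3*c)*(-c) = 3*c**2)
-40 + R(8)*h(1) = -40 + ((3 + 8**2 - 2*8)/(6 + 8**2 - 5*8))*(3*1**2) = -40 + ((3 + 64 - 16)/(6 + 64 - 40))*(3*1) = -40 + (51/30)*3 = -40 + ((1/30)*51)*3 = -40 + (17/10)*3 = -40 + 51/10 = -349/10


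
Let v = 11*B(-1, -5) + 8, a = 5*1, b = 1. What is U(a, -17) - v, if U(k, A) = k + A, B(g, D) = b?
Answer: -31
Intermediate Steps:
B(g, D) = 1
a = 5
v = 19 (v = 11*1 + 8 = 11 + 8 = 19)
U(k, A) = A + k
U(a, -17) - v = (-17 + 5) - 1*19 = -12 - 19 = -31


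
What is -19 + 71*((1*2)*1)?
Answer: 123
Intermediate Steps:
-19 + 71*((1*2)*1) = -19 + 71*(2*1) = -19 + 71*2 = -19 + 142 = 123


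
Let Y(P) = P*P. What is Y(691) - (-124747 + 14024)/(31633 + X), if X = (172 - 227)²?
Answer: 16548647221/34658 ≈ 4.7748e+5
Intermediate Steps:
X = 3025 (X = (-55)² = 3025)
Y(P) = P²
Y(691) - (-124747 + 14024)/(31633 + X) = 691² - (-124747 + 14024)/(31633 + 3025) = 477481 - (-110723)/34658 = 477481 - 1*(-110723/34658) = 477481 + 110723/34658 = 16548647221/34658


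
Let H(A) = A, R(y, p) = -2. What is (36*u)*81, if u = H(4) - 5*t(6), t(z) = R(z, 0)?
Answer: 40824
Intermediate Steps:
t(z) = -2
u = 14 (u = 4 - 5*(-2) = 4 + 10 = 14)
(36*u)*81 = (36*14)*81 = 504*81 = 40824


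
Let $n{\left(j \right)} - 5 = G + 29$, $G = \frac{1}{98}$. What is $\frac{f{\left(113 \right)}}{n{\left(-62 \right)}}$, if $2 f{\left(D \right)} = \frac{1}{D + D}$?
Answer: $\frac{49}{753258} \approx 6.5051 \cdot 10^{-5}$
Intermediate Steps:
$f{\left(D \right)} = \frac{1}{4 D}$ ($f{\left(D \right)} = \frac{1}{2 \left(D + D\right)} = \frac{1}{2 \cdot 2 D} = \frac{\frac{1}{2} \frac{1}{D}}{2} = \frac{1}{4 D}$)
$G = \frac{1}{98} \approx 0.010204$
$n{\left(j \right)} = \frac{3333}{98}$ ($n{\left(j \right)} = 5 + \left(\frac{1}{98} + 29\right) = 5 + \frac{2843}{98} = \frac{3333}{98}$)
$\frac{f{\left(113 \right)}}{n{\left(-62 \right)}} = \frac{\frac{1}{4} \cdot \frac{1}{113}}{\frac{3333}{98}} = \frac{1}{4} \cdot \frac{1}{113} \cdot \frac{98}{3333} = \frac{1}{452} \cdot \frac{98}{3333} = \frac{49}{753258}$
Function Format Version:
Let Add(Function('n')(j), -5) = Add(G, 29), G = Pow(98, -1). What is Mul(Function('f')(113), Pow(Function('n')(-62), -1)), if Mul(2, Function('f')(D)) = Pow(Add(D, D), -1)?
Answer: Rational(49, 753258) ≈ 6.5051e-5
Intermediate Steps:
Function('f')(D) = Mul(Rational(1, 4), Pow(D, -1)) (Function('f')(D) = Mul(Rational(1, 2), Pow(Add(D, D), -1)) = Mul(Rational(1, 2), Pow(Mul(2, D), -1)) = Mul(Rational(1, 2), Mul(Rational(1, 2), Pow(D, -1))) = Mul(Rational(1, 4), Pow(D, -1)))
G = Rational(1, 98) ≈ 0.010204
Function('n')(j) = Rational(3333, 98) (Function('n')(j) = Add(5, Add(Rational(1, 98), 29)) = Add(5, Rational(2843, 98)) = Rational(3333, 98))
Mul(Function('f')(113), Pow(Function('n')(-62), -1)) = Mul(Mul(Rational(1, 4), Pow(113, -1)), Pow(Rational(3333, 98), -1)) = Mul(Mul(Rational(1, 4), Rational(1, 113)), Rational(98, 3333)) = Mul(Rational(1, 452), Rational(98, 3333)) = Rational(49, 753258)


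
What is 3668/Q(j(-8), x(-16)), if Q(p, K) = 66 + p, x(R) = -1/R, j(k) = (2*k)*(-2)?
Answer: 262/7 ≈ 37.429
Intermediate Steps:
j(k) = -4*k
3668/Q(j(-8), x(-16)) = 3668/(66 - 4*(-8)) = 3668/(66 + 32) = 3668/98 = 3668*(1/98) = 262/7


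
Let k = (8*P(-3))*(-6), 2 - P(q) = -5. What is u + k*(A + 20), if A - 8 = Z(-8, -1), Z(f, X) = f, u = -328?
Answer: -7048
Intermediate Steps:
P(q) = 7 (P(q) = 2 - 1*(-5) = 2 + 5 = 7)
A = 0 (A = 8 - 8 = 0)
k = -336 (k = (8*7)*(-6) = 56*(-6) = -336)
u + k*(A + 20) = -328 - 336*(0 + 20) = -328 - 336*20 = -328 - 6720 = -7048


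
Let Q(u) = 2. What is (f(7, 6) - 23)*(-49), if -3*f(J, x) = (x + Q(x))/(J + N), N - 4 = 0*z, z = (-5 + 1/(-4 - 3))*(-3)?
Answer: 37583/33 ≈ 1138.9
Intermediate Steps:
z = 108/7 (z = (-5 + 1/(-7))*(-3) = (-5 - 1/7)*(-3) = -36/7*(-3) = 108/7 ≈ 15.429)
N = 4 (N = 4 + 0*(108/7) = 4 + 0 = 4)
f(J, x) = -(2 + x)/(3*(4 + J)) (f(J, x) = -(x + 2)/(3*(J + 4)) = -(2 + x)/(3*(4 + J)))
(f(7, 6) - 23)*(-49) = ((-2 - 1*6)/(3*(4 + 7)) - 23)*(-49) = ((1/3)*(-2 - 6)/11 - 23)*(-49) = ((1/3)*(1/11)*(-8) - 23)*(-49) = (-8/33 - 23)*(-49) = -767/33*(-49) = 37583/33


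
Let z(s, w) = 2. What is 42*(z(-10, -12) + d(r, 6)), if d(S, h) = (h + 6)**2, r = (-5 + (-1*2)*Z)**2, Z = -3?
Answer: 6132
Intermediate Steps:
r = 1 (r = (-5 - 1*2*(-3))**2 = (-5 - 2*(-3))**2 = (-5 + 6)**2 = 1**2 = 1)
d(S, h) = (6 + h)**2
42*(z(-10, -12) + d(r, 6)) = 42*(2 + (6 + 6)**2) = 42*(2 + 12**2) = 42*(2 + 144) = 42*146 = 6132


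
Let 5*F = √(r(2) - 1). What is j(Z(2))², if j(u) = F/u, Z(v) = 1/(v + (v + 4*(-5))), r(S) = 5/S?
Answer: 384/25 ≈ 15.360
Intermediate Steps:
Z(v) = 1/(-20 + 2*v) (Z(v) = 1/(v + (v - 20)) = 1/(v + (-20 + v)) = 1/(-20 + 2*v))
F = √6/10 (F = √(5/2 - 1)/5 = √(3/2)/5 = (√6/2)/5 = √6/10 ≈ 0.24495)
j(u) = √6/(10*u) (j(u) = (√6/10)/u = √6/(10*u))
j(Z(2))² = (√6/(10*((1/(2*(-10 + 2))))))² = (√6/(10*(((½)/(-8)))))² = (√6/(10*(((½)*(-⅛)))))² = (√6/(10*(-1/16)))² = ((⅒)*√6*(-16))² = (-8*√6/5)² = 384/25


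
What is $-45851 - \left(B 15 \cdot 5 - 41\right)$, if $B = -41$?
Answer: $-42735$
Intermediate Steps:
$-45851 - \left(B 15 \cdot 5 - 41\right) = -45851 - \left(- 41 \cdot 15 \cdot 5 - 41\right) = -45851 - \left(\left(-41\right) 75 - 41\right) = -45851 - \left(-3075 - 41\right) = -45851 - -3116 = -45851 + 3116 = -42735$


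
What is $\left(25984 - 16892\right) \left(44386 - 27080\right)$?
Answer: $157346152$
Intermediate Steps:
$\left(25984 - 16892\right) \left(44386 - 27080\right) = 9092 \cdot 17306 = 157346152$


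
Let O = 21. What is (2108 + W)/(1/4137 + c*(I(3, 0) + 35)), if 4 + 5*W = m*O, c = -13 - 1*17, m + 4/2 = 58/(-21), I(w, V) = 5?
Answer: -43173732/24821995 ≈ -1.7393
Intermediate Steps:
m = -100/21 (m = -2 + 58/(-21) = -2 + 58*(-1/21) = -2 - 58/21 = -100/21 ≈ -4.7619)
c = -30 (c = -13 - 17 = -30)
W = -104/5 (W = -⅘ + (-100/21*21)/5 = -⅘ + (⅕)*(-100) = -⅘ - 20 = -104/5 ≈ -20.800)
(2108 + W)/(1/4137 + c*(I(3, 0) + 35)) = (2108 - 104/5)/(1/4137 - 30*(5 + 35)) = 10436/(5*(1/4137 - 30*40)) = 10436/(5*(1/4137 - 1200)) = 10436/(5*(-4964399/4137)) = (10436/5)*(-4137/4964399) = -43173732/24821995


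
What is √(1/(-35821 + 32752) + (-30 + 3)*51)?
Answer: 13*I*√8527046/1023 ≈ 37.108*I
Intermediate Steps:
√(1/(-35821 + 32752) + (-30 + 3)*51) = √(1/(-3069) - 27*51) = √(-1/3069 - 1377) = √(-4226014/3069) = 13*I*√8527046/1023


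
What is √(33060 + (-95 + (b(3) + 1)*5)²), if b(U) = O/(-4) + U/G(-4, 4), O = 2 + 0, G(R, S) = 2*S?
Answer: √2641465/8 ≈ 203.16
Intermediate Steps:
O = 2
b(U) = -½ + U/8 (b(U) = 2/(-4) + U/((2*4)) = 2*(-¼) + U/8 = -½ + U*(⅛) = -½ + U/8)
√(33060 + (-95 + (b(3) + 1)*5)²) = √(33060 + (-95 + ((-½ + (⅛)*3) + 1)*5)²) = √(33060 + (-95 + ((-½ + 3/8) + 1)*5)²) = √(33060 + (-95 + (-⅛ + 1)*5)²) = √(33060 + (-95 + (7/8)*5)²) = √(33060 + (-95 + 35/8)²) = √(33060 + (-725/8)²) = √(33060 + 525625/64) = √(2641465/64) = √2641465/8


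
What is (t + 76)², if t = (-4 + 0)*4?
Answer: 3600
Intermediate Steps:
t = -16 (t = -4*4 = -16)
(t + 76)² = (-16 + 76)² = 60² = 3600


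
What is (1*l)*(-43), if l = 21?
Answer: -903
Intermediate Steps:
(1*l)*(-43) = (1*21)*(-43) = 21*(-43) = -903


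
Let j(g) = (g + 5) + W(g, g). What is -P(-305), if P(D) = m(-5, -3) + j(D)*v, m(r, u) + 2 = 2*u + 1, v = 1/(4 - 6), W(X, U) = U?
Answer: -591/2 ≈ -295.50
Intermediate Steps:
v = -1/2 (v = 1/(-2) = -1/2 ≈ -0.50000)
j(g) = 5 + 2*g (j(g) = (g + 5) + g = (5 + g) + g = 5 + 2*g)
m(r, u) = -1 + 2*u (m(r, u) = -2 + (2*u + 1) = -2 + (1 + 2*u) = -1 + 2*u)
P(D) = -19/2 - D (P(D) = (-1 + 2*(-3)) + (5 + 2*D)*(-1/2) = (-1 - 6) + (-5/2 - D) = -7 + (-5/2 - D) = -19/2 - D)
-P(-305) = -(-19/2 - 1*(-305)) = -(-19/2 + 305) = -1*591/2 = -591/2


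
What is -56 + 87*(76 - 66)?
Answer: 814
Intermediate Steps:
-56 + 87*(76 - 66) = -56 + 87*10 = -56 + 870 = 814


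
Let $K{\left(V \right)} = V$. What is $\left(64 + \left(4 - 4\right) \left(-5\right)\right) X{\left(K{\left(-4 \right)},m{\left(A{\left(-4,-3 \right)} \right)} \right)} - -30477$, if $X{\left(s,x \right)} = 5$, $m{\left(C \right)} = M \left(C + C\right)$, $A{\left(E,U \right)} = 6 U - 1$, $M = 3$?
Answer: $30797$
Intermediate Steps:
$A{\left(E,U \right)} = -1 + 6 U$
$m{\left(C \right)} = 6 C$ ($m{\left(C \right)} = 3 \left(C + C\right) = 3 \cdot 2 C = 6 C$)
$\left(64 + \left(4 - 4\right) \left(-5\right)\right) X{\left(K{\left(-4 \right)},m{\left(A{\left(-4,-3 \right)} \right)} \right)} - -30477 = \left(64 + \left(4 - 4\right) \left(-5\right)\right) 5 - -30477 = \left(64 + 0 \left(-5\right)\right) 5 + 30477 = \left(64 + 0\right) 5 + 30477 = 64 \cdot 5 + 30477 = 320 + 30477 = 30797$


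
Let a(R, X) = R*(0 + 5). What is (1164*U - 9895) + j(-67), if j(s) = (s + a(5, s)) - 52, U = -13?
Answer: -25121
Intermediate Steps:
a(R, X) = 5*R (a(R, X) = R*5 = 5*R)
j(s) = -27 + s (j(s) = (s + 5*5) - 52 = (s + 25) - 52 = (25 + s) - 52 = -27 + s)
(1164*U - 9895) + j(-67) = (1164*(-13) - 9895) + (-27 - 67) = (-15132 - 9895) - 94 = -25027 - 94 = -25121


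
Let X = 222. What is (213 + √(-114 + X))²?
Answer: 45477 + 2556*√3 ≈ 49904.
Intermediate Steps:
(213 + √(-114 + X))² = (213 + √(-114 + 222))² = (213 + √108)² = (213 + 6*√3)²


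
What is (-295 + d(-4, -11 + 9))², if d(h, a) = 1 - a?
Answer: 85264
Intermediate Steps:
(-295 + d(-4, -11 + 9))² = (-295 + (1 - (-11 + 9)))² = (-295 + (1 - 1*(-2)))² = (-295 + (1 + 2))² = (-295 + 3)² = (-292)² = 85264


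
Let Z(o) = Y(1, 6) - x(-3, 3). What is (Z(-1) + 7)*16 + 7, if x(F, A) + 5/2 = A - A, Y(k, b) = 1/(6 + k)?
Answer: 1129/7 ≈ 161.29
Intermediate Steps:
x(F, A) = -5/2 (x(F, A) = -5/2 + (A - A) = -5/2 + 0 = -5/2)
Z(o) = 37/14 (Z(o) = 1/(6 + 1) - 1*(-5/2) = 1/7 + 5/2 = ⅐ + 5/2 = 37/14)
(Z(-1) + 7)*16 + 7 = (37/14 + 7)*16 + 7 = (135/14)*16 + 7 = 1080/7 + 7 = 1129/7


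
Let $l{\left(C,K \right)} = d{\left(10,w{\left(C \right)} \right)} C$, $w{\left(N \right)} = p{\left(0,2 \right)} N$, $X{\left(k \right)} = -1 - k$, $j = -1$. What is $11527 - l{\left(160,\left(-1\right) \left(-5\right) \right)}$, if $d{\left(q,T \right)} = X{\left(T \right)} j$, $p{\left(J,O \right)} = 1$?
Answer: $-14233$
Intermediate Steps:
$w{\left(N \right)} = N$ ($w{\left(N \right)} = 1 N = N$)
$d{\left(q,T \right)} = 1 + T$ ($d{\left(q,T \right)} = \left(-1 - T\right) \left(-1\right) = 1 + T$)
$l{\left(C,K \right)} = C \left(1 + C\right)$ ($l{\left(C,K \right)} = \left(1 + C\right) C = C \left(1 + C\right)$)
$11527 - l{\left(160,\left(-1\right) \left(-5\right) \right)} = 11527 - 160 \left(1 + 160\right) = 11527 - 160 \cdot 161 = 11527 - 25760 = -14233$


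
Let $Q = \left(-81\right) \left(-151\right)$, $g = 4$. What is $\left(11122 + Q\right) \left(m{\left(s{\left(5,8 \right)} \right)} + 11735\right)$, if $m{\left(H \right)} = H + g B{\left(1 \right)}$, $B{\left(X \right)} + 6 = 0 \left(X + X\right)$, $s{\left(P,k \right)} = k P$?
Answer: $274421103$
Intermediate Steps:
$s{\left(P,k \right)} = P k$
$B{\left(X \right)} = -6$ ($B{\left(X \right)} = -6 + 0 \left(X + X\right) = -6 + 0 \cdot 2 X = -6 + 0 = -6$)
$Q = 12231$
$m{\left(H \right)} = -24 + H$ ($m{\left(H \right)} = H + 4 \left(-6\right) = H - 24 = -24 + H$)
$\left(11122 + Q\right) \left(m{\left(s{\left(5,8 \right)} \right)} + 11735\right) = \left(11122 + 12231\right) \left(\left(-24 + 5 \cdot 8\right) + 11735\right) = 23353 \left(\left(-24 + 40\right) + 11735\right) = 23353 \left(16 + 11735\right) = 23353 \cdot 11751 = 274421103$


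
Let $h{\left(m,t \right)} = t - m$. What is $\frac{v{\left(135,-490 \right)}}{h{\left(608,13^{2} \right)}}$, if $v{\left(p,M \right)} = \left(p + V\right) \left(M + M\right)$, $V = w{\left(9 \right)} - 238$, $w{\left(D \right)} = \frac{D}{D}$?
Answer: $- \frac{99960}{439} \approx -227.7$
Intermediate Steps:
$w{\left(D \right)} = 1$
$V = -237$ ($V = 1 - 238 = -237$)
$v{\left(p,M \right)} = 2 M \left(-237 + p\right)$ ($v{\left(p,M \right)} = \left(p - 237\right) \left(M + M\right) = \left(-237 + p\right) 2 M = 2 M \left(-237 + p\right)$)
$\frac{v{\left(135,-490 \right)}}{h{\left(608,13^{2} \right)}} = \frac{2 \left(-490\right) \left(-237 + 135\right)}{13^{2} - 608} = \frac{2 \left(-490\right) \left(-102\right)}{169 - 608} = \frac{99960}{-439} = 99960 \left(- \frac{1}{439}\right) = - \frac{99960}{439}$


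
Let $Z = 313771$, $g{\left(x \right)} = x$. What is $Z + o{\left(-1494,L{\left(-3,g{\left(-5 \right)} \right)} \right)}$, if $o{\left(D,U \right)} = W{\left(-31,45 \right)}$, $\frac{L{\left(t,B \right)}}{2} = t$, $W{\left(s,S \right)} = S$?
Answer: $313816$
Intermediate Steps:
$L{\left(t,B \right)} = 2 t$
$o{\left(D,U \right)} = 45$
$Z + o{\left(-1494,L{\left(-3,g{\left(-5 \right)} \right)} \right)} = 313771 + 45 = 313816$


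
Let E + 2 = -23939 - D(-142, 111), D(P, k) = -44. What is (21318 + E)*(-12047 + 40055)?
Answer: -72232632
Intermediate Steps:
E = -23897 (E = -2 + (-23939 - 1*(-44)) = -2 + (-23939 + 44) = -2 - 23895 = -23897)
(21318 + E)*(-12047 + 40055) = (21318 - 23897)*(-12047 + 40055) = -2579*28008 = -72232632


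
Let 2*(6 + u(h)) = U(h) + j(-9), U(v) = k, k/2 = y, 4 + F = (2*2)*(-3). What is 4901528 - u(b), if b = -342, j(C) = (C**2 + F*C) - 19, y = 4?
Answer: 4901427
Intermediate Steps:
F = -16 (F = -4 + (2*2)*(-3) = -4 + 4*(-3) = -4 - 12 = -16)
k = 8 (k = 2*4 = 8)
j(C) = -19 + C**2 - 16*C (j(C) = (C**2 - 16*C) - 19 = -19 + C**2 - 16*C)
U(v) = 8
u(h) = 101 (u(h) = -6 + (8 + (-19 + (-9)**2 - 16*(-9)))/2 = -6 + (8 + (-19 + 81 + 144))/2 = -6 + (8 + 206)/2 = -6 + (1/2)*214 = -6 + 107 = 101)
4901528 - u(b) = 4901528 - 1*101 = 4901528 - 101 = 4901427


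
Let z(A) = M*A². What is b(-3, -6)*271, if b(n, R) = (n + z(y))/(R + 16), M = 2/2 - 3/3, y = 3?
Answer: -813/10 ≈ -81.300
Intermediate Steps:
M = 0 (M = 2*(½) - 3*⅓ = 1 - 1 = 0)
z(A) = 0 (z(A) = 0*A² = 0)
b(n, R) = n/(16 + R) (b(n, R) = (n + 0)/(R + 16) = n/(16 + R))
b(-3, -6)*271 = -3/(16 - 6)*271 = -3/10*271 = -813/10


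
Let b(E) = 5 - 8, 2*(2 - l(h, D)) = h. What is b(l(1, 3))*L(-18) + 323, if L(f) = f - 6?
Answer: 395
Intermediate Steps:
l(h, D) = 2 - h/2
L(f) = -6 + f
b(E) = -3
b(l(1, 3))*L(-18) + 323 = -3*(-6 - 18) + 323 = -3*(-24) + 323 = 72 + 323 = 395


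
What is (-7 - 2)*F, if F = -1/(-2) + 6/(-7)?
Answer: 45/14 ≈ 3.2143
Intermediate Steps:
F = -5/14 (F = -1*(-½) + 6*(-⅐) = ½ - 6/7 = -5/14 ≈ -0.35714)
(-7 - 2)*F = (-7 - 2)*(-5/14) = -9*(-5/14) = 45/14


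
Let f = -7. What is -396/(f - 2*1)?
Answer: 44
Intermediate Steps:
-396/(f - 2*1) = -396/(-7 - 2*1) = -396/(-7 - 2) = -396/(-9) = -396*(-⅑) = 44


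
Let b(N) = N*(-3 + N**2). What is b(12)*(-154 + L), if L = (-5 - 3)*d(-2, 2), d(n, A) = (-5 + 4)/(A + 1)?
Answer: -256056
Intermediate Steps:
d(n, A) = -1/(1 + A)
L = 8/3 (L = (-5 - 3)*(-1/(1 + 2)) = -(-8)/3 = -8*(-1/3) = 8/3 ≈ 2.6667)
b(12)*(-154 + L) = (12*(-3 + 12**2))*(-154 + 8/3) = (12*(-3 + 144))*(-454/3) = (12*141)*(-454/3) = 1692*(-454/3) = -256056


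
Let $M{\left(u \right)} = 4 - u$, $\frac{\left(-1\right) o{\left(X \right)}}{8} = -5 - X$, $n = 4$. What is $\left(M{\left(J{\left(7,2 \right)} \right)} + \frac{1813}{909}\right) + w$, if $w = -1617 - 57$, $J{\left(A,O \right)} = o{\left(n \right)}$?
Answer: $- \frac{1581665}{909} \approx -1740.0$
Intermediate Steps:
$o{\left(X \right)} = 40 + 8 X$ ($o{\left(X \right)} = - 8 \left(-5 - X\right) = 40 + 8 X$)
$J{\left(A,O \right)} = 72$ ($J{\left(A,O \right)} = 40 + 8 \cdot 4 = 40 + 32 = 72$)
$w = -1674$
$\left(M{\left(J{\left(7,2 \right)} \right)} + \frac{1813}{909}\right) + w = \left(\left(4 - 72\right) + \frac{1813}{909}\right) - 1674 = \left(\left(4 - 72\right) + 1813 \cdot \frac{1}{909}\right) - 1674 = \left(-68 + \frac{1813}{909}\right) - 1674 = - \frac{59999}{909} - 1674 = - \frac{1581665}{909}$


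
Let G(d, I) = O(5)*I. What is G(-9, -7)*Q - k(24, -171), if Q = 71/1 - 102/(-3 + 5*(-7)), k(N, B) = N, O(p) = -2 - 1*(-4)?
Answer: -20056/19 ≈ -1055.6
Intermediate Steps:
O(p) = 2 (O(p) = -2 + 4 = 2)
G(d, I) = 2*I
Q = 1400/19 (Q = 71*1 - 102/(-3 - 35) = 71 - 102/(-38) = 71 - 102*(-1/38) = 71 + 51/19 = 1400/19 ≈ 73.684)
G(-9, -7)*Q - k(24, -171) = (2*(-7))*(1400/19) - 1*24 = -14*1400/19 - 24 = -19600/19 - 24 = -20056/19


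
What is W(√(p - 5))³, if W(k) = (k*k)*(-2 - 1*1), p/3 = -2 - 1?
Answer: 74088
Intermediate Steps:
p = -9 (p = 3*(-2 - 1) = 3*(-3) = -9)
W(k) = -3*k² (W(k) = k²*(-2 - 1) = k²*(-3) = -3*k²)
W(√(p - 5))³ = (-3*(√(-9 - 5))²)³ = (-3*(√(-14))²)³ = (-3*(I*√14)²)³ = (-3*(-14))³ = 42³ = 74088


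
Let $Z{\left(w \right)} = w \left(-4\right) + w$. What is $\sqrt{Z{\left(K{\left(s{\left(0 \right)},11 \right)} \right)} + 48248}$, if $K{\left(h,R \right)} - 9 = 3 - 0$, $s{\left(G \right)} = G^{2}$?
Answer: $2 \sqrt{12053} \approx 219.57$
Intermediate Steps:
$K{\left(h,R \right)} = 12$ ($K{\left(h,R \right)} = 9 + \left(3 - 0\right) = 9 + \left(3 + 0\right) = 9 + 3 = 12$)
$Z{\left(w \right)} = - 3 w$ ($Z{\left(w \right)} = - 4 w + w = - 3 w$)
$\sqrt{Z{\left(K{\left(s{\left(0 \right)},11 \right)} \right)} + 48248} = \sqrt{\left(-3\right) 12 + 48248} = \sqrt{-36 + 48248} = \sqrt{48212} = 2 \sqrt{12053}$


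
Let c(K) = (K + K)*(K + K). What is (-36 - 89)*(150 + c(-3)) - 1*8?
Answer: -23258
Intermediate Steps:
c(K) = 4*K² (c(K) = (2*K)*(2*K) = 4*K²)
(-36 - 89)*(150 + c(-3)) - 1*8 = (-36 - 89)*(150 + 4*(-3)²) - 1*8 = -125*(150 + 4*9) - 8 = -125*(150 + 36) - 8 = -125*186 - 8 = -23250 - 8 = -23258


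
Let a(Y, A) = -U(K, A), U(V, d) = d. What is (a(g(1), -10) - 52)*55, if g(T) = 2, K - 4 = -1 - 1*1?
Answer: -2310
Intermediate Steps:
K = 2 (K = 4 + (-1 - 1*1) = 4 + (-1 - 1) = 4 - 2 = 2)
a(Y, A) = -A
(a(g(1), -10) - 52)*55 = (-1*(-10) - 52)*55 = (10 - 52)*55 = -42*55 = -2310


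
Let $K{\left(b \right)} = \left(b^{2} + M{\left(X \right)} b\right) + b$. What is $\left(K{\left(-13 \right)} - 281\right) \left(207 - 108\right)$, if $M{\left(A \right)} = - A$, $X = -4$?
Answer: $-17523$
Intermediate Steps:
$K{\left(b \right)} = b^{2} + 5 b$ ($K{\left(b \right)} = \left(b^{2} + \left(-1\right) \left(-4\right) b\right) + b = \left(b^{2} + 4 b\right) + b = b^{2} + 5 b$)
$\left(K{\left(-13 \right)} - 281\right) \left(207 - 108\right) = \left(- 13 \left(5 - 13\right) - 281\right) \left(207 - 108\right) = \left(\left(-13\right) \left(-8\right) - 281\right) 99 = \left(104 - 281\right) 99 = \left(-177\right) 99 = -17523$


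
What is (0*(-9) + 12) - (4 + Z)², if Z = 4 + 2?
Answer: -88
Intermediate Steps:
Z = 6
(0*(-9) + 12) - (4 + Z)² = (0*(-9) + 12) - (4 + 6)² = (0 + 12) - 1*10² = 12 - 1*100 = 12 - 100 = -88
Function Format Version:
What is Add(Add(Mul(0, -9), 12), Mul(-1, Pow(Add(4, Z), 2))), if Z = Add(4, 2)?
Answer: -88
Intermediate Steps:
Z = 6
Add(Add(Mul(0, -9), 12), Mul(-1, Pow(Add(4, Z), 2))) = Add(Add(Mul(0, -9), 12), Mul(-1, Pow(Add(4, 6), 2))) = Add(Add(0, 12), Mul(-1, Pow(10, 2))) = Add(12, Mul(-1, 100)) = Add(12, -100) = -88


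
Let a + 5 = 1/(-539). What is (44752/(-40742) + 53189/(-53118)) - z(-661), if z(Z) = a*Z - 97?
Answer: -144073426823299/44864153334 ≈ -3211.3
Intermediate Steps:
a = -2696/539 (a = -5 + 1/(-539) = -5 - 1/539 = -2696/539 ≈ -5.0019)
z(Z) = -97 - 2696*Z/539 (z(Z) = -2696*Z/539 - 97 = -97 - 2696*Z/539)
(44752/(-40742) + 53189/(-53118)) - z(-661) = (44752/(-40742) + 53189/(-53118)) - (-97 - 2696/539*(-661)) = (44752*(-1/40742) + 53189*(-1/53118)) - (-97 + 1782056/539) = (-22376/20371 - 53189/53118) - 1*1729773/539 = -174775499/83235906 - 1729773/539 = -144073426823299/44864153334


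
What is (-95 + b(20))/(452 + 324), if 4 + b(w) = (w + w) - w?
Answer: -79/776 ≈ -0.10180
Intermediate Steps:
b(w) = -4 + w (b(w) = -4 + ((w + w) - w) = -4 + (2*w - w) = -4 + w)
(-95 + b(20))/(452 + 324) = (-95 + (-4 + 20))/(452 + 324) = (-95 + 16)/776 = -79*1/776 = -79/776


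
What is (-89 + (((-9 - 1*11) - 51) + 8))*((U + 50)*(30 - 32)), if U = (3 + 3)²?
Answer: 26144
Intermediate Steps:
U = 36 (U = 6² = 36)
(-89 + (((-9 - 1*11) - 51) + 8))*((U + 50)*(30 - 32)) = (-89 + (((-9 - 1*11) - 51) + 8))*((36 + 50)*(30 - 32)) = (-89 + (((-9 - 11) - 51) + 8))*(86*(-2)) = (-89 + ((-20 - 51) + 8))*(-172) = (-89 + (-71 + 8))*(-172) = (-89 - 63)*(-172) = -152*(-172) = 26144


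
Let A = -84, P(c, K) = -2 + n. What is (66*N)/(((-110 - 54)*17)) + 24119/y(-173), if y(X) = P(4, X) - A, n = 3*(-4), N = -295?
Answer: 8575834/24395 ≈ 351.54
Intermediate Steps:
n = -12
P(c, K) = -14 (P(c, K) = -2 - 12 = -14)
y(X) = 70 (y(X) = -14 - 1*(-84) = -14 + 84 = 70)
(66*N)/(((-110 - 54)*17)) + 24119/y(-173) = (66*(-295))/(((-110 - 54)*17)) + 24119/70 = -19470/((-164*17)) + 24119*(1/70) = -19470/(-2788) + 24119/70 = -19470*(-1/2788) + 24119/70 = 9735/1394 + 24119/70 = 8575834/24395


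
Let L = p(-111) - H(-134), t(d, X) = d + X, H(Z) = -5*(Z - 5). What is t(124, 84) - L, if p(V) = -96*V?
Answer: -9753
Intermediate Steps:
H(Z) = 25 - 5*Z (H(Z) = -5*(-5 + Z) = 25 - 5*Z)
t(d, X) = X + d
L = 9961 (L = -96*(-111) - (25 - 5*(-134)) = 10656 - (25 + 670) = 10656 - 1*695 = 10656 - 695 = 9961)
t(124, 84) - L = (84 + 124) - 1*9961 = 208 - 9961 = -9753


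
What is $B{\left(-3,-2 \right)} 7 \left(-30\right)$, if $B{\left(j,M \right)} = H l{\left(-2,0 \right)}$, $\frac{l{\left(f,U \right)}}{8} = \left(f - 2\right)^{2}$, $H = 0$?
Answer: $0$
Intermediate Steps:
$l{\left(f,U \right)} = 8 \left(-2 + f\right)^{2}$ ($l{\left(f,U \right)} = 8 \left(f - 2\right)^{2} = 8 \left(-2 + f\right)^{2}$)
$B{\left(j,M \right)} = 0$ ($B{\left(j,M \right)} = 0 \cdot 8 \left(-2 - 2\right)^{2} = 0 \cdot 8 \left(-4\right)^{2} = 0 \cdot 8 \cdot 16 = 0 \cdot 128 = 0$)
$B{\left(-3,-2 \right)} 7 \left(-30\right) = 0 \cdot 7 \left(-30\right) = 0 \left(-30\right) = 0$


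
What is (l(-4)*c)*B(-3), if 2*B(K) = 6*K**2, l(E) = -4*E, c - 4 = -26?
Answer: -9504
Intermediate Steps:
c = -22 (c = 4 - 26 = -22)
B(K) = 3*K**2 (B(K) = (6*K**2)/2 = 3*K**2)
(l(-4)*c)*B(-3) = (-4*(-4)*(-22))*(3*(-3)**2) = (16*(-22))*(3*9) = -352*27 = -9504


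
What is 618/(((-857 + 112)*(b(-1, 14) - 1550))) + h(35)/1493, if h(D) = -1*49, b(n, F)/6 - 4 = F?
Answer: -251056/7785995 ≈ -0.032245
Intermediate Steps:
b(n, F) = 24 + 6*F
h(D) = -49
618/(((-857 + 112)*(b(-1, 14) - 1550))) + h(35)/1493 = 618/(((-857 + 112)*((24 + 6*14) - 1550))) - 49/1493 = 618/((-745*((24 + 84) - 1550))) - 49*1/1493 = 618/((-745*(108 - 1550))) - 49/1493 = 618/((-745*(-1442))) - 49/1493 = 618/1074290 - 49/1493 = 618*(1/1074290) - 49/1493 = 3/5215 - 49/1493 = -251056/7785995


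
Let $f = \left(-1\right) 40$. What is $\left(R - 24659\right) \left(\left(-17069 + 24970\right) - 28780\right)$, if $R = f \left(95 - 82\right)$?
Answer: $525712341$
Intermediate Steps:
$f = -40$
$R = -520$ ($R = - 40 \left(95 - 82\right) = \left(-40\right) 13 = -520$)
$\left(R - 24659\right) \left(\left(-17069 + 24970\right) - 28780\right) = \left(-520 - 24659\right) \left(\left(-17069 + 24970\right) - 28780\right) = - 25179 \left(7901 - 28780\right) = \left(-25179\right) \left(-20879\right) = 525712341$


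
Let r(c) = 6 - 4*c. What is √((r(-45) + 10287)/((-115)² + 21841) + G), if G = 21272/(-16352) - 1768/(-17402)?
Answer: I*√9118028162118708899/3181853774 ≈ 0.94901*I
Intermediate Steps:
G = -435287/362956 (G = 21272*(-1/16352) - 1768*(-1/17402) = -2659/2044 + 884/8701 = -435287/362956 ≈ -1.1993)
√((r(-45) + 10287)/((-115)² + 21841) + G) = √(((6 - 4*(-45)) + 10287)/((-115)² + 21841) - 435287/362956) = √(((6 + 180) + 10287)/(13225 + 21841) - 435287/362956) = √((186 + 10287)/35066 - 435287/362956) = √(10473*(1/35066) - 435287/362956) = √(10473/35066 - 435287/362956) = √(-5731267877/6363707548) = I*√9118028162118708899/3181853774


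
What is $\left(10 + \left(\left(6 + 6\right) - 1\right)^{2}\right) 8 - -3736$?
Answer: $4784$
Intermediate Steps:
$\left(10 + \left(\left(6 + 6\right) - 1\right)^{2}\right) 8 - -3736 = \left(10 + \left(12 - 1\right)^{2}\right) 8 + 3736 = \left(10 + 11^{2}\right) 8 + 3736 = \left(10 + 121\right) 8 + 3736 = 131 \cdot 8 + 3736 = 1048 + 3736 = 4784$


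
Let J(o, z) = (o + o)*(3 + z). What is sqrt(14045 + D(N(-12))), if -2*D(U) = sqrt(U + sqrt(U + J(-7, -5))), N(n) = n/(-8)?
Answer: sqrt(56180 - sqrt(2)*sqrt(3 + sqrt(118)))/2 ≈ 118.51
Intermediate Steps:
N(n) = -n/8 (N(n) = n*(-1/8) = -n/8)
J(o, z) = 2*o*(3 + z) (J(o, z) = (2*o)*(3 + z) = 2*o*(3 + z))
D(U) = -sqrt(U + sqrt(28 + U))/2 (D(U) = -sqrt(U + sqrt(U + 2*(-7)*(3 - 5)))/2 = -sqrt(U + sqrt(U + 2*(-7)*(-2)))/2 = -sqrt(U + sqrt(U + 28))/2 = -sqrt(U + sqrt(28 + U))/2)
sqrt(14045 + D(N(-12))) = sqrt(14045 - sqrt(-1/8*(-12) + sqrt(28 - 1/8*(-12)))/2) = sqrt(14045 - sqrt(3/2 + sqrt(28 + 3/2))/2) = sqrt(14045 - sqrt(3/2 + sqrt(59/2))/2) = sqrt(14045 - sqrt(3/2 + sqrt(118)/2)/2)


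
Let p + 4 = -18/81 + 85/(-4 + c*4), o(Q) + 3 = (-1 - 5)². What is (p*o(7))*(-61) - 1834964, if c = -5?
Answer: -43664047/24 ≈ -1.8193e+6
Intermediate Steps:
o(Q) = 33 (o(Q) = -3 + (-1 - 5)² = -3 + (-6)² = -3 + 36 = 33)
p = -559/72 (p = -4 + (-18/81 + 85/(-4 - 5*4)) = -4 + (-18*1/81 + 85/(-4 - 20)) = -4 + (-2/9 + 85/(-24)) = -4 + (-2/9 + 85*(-1/24)) = -4 + (-2/9 - 85/24) = -4 - 271/72 = -559/72 ≈ -7.7639)
(p*o(7))*(-61) - 1834964 = -559/72*33*(-61) - 1834964 = -6149/24*(-61) - 1834964 = 375089/24 - 1834964 = -43664047/24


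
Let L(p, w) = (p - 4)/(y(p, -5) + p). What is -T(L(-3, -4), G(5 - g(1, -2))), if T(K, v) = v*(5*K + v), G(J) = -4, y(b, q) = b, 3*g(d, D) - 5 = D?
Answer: 22/3 ≈ 7.3333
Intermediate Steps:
g(d, D) = 5/3 + D/3
L(p, w) = (-4 + p)/(2*p) (L(p, w) = (p - 4)/(p + p) = (-4 + p)/((2*p)) = (-4 + p)*(1/(2*p)) = (-4 + p)/(2*p))
T(K, v) = v*(v + 5*K)
-T(L(-3, -4), G(5 - g(1, -2))) = -(-4)*(-4 + 5*((½)*(-4 - 3)/(-3))) = -(-4)*(-4 + 5*((½)*(-⅓)*(-7))) = -(-4)*(-4 + 5*(7/6)) = -(-4)*(-4 + 35/6) = -(-4)*11/6 = -1*(-22/3) = 22/3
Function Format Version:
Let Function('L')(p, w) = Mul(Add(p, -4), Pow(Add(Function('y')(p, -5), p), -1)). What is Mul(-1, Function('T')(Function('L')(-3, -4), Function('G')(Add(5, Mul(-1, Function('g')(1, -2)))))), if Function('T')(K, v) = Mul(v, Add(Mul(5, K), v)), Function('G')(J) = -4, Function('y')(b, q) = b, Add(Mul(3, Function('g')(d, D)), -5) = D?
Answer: Rational(22, 3) ≈ 7.3333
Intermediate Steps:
Function('g')(d, D) = Add(Rational(5, 3), Mul(Rational(1, 3), D))
Function('L')(p, w) = Mul(Rational(1, 2), Pow(p, -1), Add(-4, p)) (Function('L')(p, w) = Mul(Add(p, -4), Pow(Add(p, p), -1)) = Mul(Add(-4, p), Pow(Mul(2, p), -1)) = Mul(Add(-4, p), Mul(Rational(1, 2), Pow(p, -1))) = Mul(Rational(1, 2), Pow(p, -1), Add(-4, p)))
Function('T')(K, v) = Mul(v, Add(v, Mul(5, K)))
Mul(-1, Function('T')(Function('L')(-3, -4), Function('G')(Add(5, Mul(-1, Function('g')(1, -2)))))) = Mul(-1, Mul(-4, Add(-4, Mul(5, Mul(Rational(1, 2), Pow(-3, -1), Add(-4, -3)))))) = Mul(-1, Mul(-4, Add(-4, Mul(5, Mul(Rational(1, 2), Rational(-1, 3), -7))))) = Mul(-1, Mul(-4, Add(-4, Mul(5, Rational(7, 6))))) = Mul(-1, Mul(-4, Add(-4, Rational(35, 6)))) = Mul(-1, Mul(-4, Rational(11, 6))) = Mul(-1, Rational(-22, 3)) = Rational(22, 3)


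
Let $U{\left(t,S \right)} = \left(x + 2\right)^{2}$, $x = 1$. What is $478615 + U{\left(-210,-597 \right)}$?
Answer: $478624$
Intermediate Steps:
$U{\left(t,S \right)} = 9$ ($U{\left(t,S \right)} = \left(1 + 2\right)^{2} = 3^{2} = 9$)
$478615 + U{\left(-210,-597 \right)} = 478615 + 9 = 478624$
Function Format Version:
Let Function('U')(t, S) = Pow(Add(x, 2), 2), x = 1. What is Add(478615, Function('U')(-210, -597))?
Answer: 478624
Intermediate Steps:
Function('U')(t, S) = 9 (Function('U')(t, S) = Pow(Add(1, 2), 2) = Pow(3, 2) = 9)
Add(478615, Function('U')(-210, -597)) = Add(478615, 9) = 478624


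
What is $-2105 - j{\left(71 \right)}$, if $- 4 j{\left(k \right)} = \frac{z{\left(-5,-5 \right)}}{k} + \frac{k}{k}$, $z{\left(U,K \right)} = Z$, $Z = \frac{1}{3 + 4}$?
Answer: $- \frac{2092121}{994} \approx -2104.8$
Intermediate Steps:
$Z = \frac{1}{7} \approx 0.14286$
$z{\left(U,K \right)} = \frac{1}{7}$
$j{\left(k \right)} = - \frac{1}{4} - \frac{1}{28 k}$ ($j{\left(k \right)} = - \frac{\frac{1}{7 k} + \frac{k}{k}}{4} = - \frac{\frac{1}{7 k} + 1}{4} = - \frac{1 + \frac{1}{7 k}}{4} = - \frac{1}{4} - \frac{1}{28 k}$)
$-2105 - j{\left(71 \right)} = -2105 - \frac{-1 - 497}{28 \cdot 71} = -2105 - \frac{1}{28} \cdot \frac{1}{71} \left(-1 - 497\right) = -2105 - \frac{1}{28} \cdot \frac{1}{71} \left(-498\right) = -2105 - - \frac{249}{994} = -2105 + \frac{249}{994} = - \frac{2092121}{994}$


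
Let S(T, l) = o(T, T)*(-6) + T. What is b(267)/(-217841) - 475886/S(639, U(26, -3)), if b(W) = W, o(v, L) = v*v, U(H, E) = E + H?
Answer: 103013522497/533555129367 ≈ 0.19307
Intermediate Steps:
o(v, L) = v²
S(T, l) = T - 6*T² (S(T, l) = T²*(-6) + T = -6*T² + T = T - 6*T²)
b(267)/(-217841) - 475886/S(639, U(26, -3)) = 267/(-217841) - 475886*1/(639*(1 - 6*639)) = 267*(-1/217841) - 475886*1/(639*(1 - 3834)) = -267/217841 - 475886/(639*(-3833)) = -267/217841 - 475886/(-2449287) = -267/217841 - 475886*(-1/2449287) = -267/217841 + 475886/2449287 = 103013522497/533555129367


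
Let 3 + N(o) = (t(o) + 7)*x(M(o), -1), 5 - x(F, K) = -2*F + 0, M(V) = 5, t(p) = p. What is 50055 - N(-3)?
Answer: 49998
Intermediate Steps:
x(F, K) = 5 + 2*F (x(F, K) = 5 - (-2*F + 0) = 5 - (-2)*F = 5 + 2*F)
N(o) = 102 + 15*o (N(o) = -3 + (o + 7)*(5 + 2*5) = -3 + (7 + o)*(5 + 10) = -3 + (7 + o)*15 = -3 + (105 + 15*o) = 102 + 15*o)
50055 - N(-3) = 50055 - (102 + 15*(-3)) = 50055 - (102 - 45) = 50055 - 1*57 = 50055 - 57 = 49998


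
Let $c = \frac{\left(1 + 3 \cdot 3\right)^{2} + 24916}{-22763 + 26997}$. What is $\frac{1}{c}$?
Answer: $\frac{2117}{12508} \approx 0.16925$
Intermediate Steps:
$c = \frac{12508}{2117}$ ($c = \frac{\left(1 + 9\right)^{2} + 24916}{4234} = \left(10^{2} + 24916\right) \frac{1}{4234} = \left(100 + 24916\right) \frac{1}{4234} = 25016 \cdot \frac{1}{4234} = \frac{12508}{2117} \approx 5.9084$)
$\frac{1}{c} = \frac{1}{\frac{12508}{2117}} = \frac{2117}{12508}$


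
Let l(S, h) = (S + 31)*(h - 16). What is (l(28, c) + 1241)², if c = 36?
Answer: 5861241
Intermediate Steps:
l(S, h) = (-16 + h)*(31 + S) (l(S, h) = (31 + S)*(-16 + h) = (-16 + h)*(31 + S))
(l(28, c) + 1241)² = ((-496 - 16*28 + 31*36 + 28*36) + 1241)² = ((-496 - 448 + 1116 + 1008) + 1241)² = (1180 + 1241)² = 2421² = 5861241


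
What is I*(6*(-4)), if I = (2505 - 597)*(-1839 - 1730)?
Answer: 163431648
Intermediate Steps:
I = -6809652 (I = 1908*(-3569) = -6809652)
I*(6*(-4)) = -40857912*(-4) = -6809652*(-24) = 163431648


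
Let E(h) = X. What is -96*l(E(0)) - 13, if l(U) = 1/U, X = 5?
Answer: -161/5 ≈ -32.200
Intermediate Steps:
E(h) = 5
-96*l(E(0)) - 13 = -96/5 - 13 = -161/5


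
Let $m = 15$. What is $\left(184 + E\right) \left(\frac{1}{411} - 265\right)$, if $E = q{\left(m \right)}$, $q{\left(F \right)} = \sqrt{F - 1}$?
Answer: $- \frac{20040176}{411} - \frac{108914 \sqrt{14}}{411} \approx -49751.0$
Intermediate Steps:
$q{\left(F \right)} = \sqrt{-1 + F}$
$E = \sqrt{14}$ ($E = \sqrt{-1 + 15} = \sqrt{14} \approx 3.7417$)
$\left(184 + E\right) \left(\frac{1}{411} - 265\right) = \left(184 + \sqrt{14}\right) \left(\frac{1}{411} - 265\right) = \left(184 + \sqrt{14}\right) \left(- \frac{108914}{411}\right) = - \frac{20040176}{411} - \frac{108914 \sqrt{14}}{411}$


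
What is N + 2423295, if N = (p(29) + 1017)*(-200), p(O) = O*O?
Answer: 2051695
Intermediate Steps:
p(O) = O²
N = -371600 (N = (29² + 1017)*(-200) = (841 + 1017)*(-200) = 1858*(-200) = -371600)
N + 2423295 = -371600 + 2423295 = 2051695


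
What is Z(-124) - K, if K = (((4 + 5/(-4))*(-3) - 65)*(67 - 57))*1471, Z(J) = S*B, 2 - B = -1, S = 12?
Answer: 2155087/2 ≈ 1.0775e+6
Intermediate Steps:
B = 3 (B = 2 - 1*(-1) = 2 + 1 = 3)
Z(J) = 36 (Z(J) = 12*3 = 36)
K = -2155015/2 (K = (((4 + 5*(-¼))*(-3) - 65)*10)*1471 = (((4 - 5/4)*(-3) - 65)*10)*1471 = (((11/4)*(-3) - 65)*10)*1471 = ((-33/4 - 65)*10)*1471 = -293/4*10*1471 = -1465/2*1471 = -2155015/2 ≈ -1.0775e+6)
Z(-124) - K = 36 - 1*(-2155015/2) = 36 + 2155015/2 = 2155087/2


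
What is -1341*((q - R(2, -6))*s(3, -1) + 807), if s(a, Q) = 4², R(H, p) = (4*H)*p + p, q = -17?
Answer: -1876059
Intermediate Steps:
R(H, p) = p + 4*H*p (R(H, p) = 4*H*p + p = p + 4*H*p)
s(a, Q) = 16
-1341*((q - R(2, -6))*s(3, -1) + 807) = -1341*((-17 - (-6)*(1 + 4*2))*16 + 807) = -1341*((-17 - (-6)*(1 + 8))*16 + 807) = -1341*((-17 - (-6)*9)*16 + 807) = -1341*((-17 - 1*(-54))*16 + 807) = -1341*((-17 + 54)*16 + 807) = -1341*(37*16 + 807) = -1341*(592 + 807) = -1341*1399 = -1876059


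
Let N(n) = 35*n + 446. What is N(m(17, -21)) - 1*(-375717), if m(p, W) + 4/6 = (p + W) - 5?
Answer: 1127474/3 ≈ 3.7582e+5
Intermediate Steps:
m(p, W) = -17/3 + W + p (m(p, W) = -2/3 + ((p + W) - 5) = -2/3 + ((W + p) - 5) = -2/3 + (-5 + W + p) = -17/3 + W + p)
N(n) = 446 + 35*n
N(m(17, -21)) - 1*(-375717) = (446 + 35*(-17/3 - 21 + 17)) - 1*(-375717) = (446 + 35*(-29/3)) + 375717 = (446 - 1015/3) + 375717 = 323/3 + 375717 = 1127474/3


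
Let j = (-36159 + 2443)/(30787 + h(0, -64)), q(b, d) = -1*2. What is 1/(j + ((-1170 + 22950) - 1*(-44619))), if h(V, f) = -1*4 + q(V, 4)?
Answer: 30781/2043793903 ≈ 1.5061e-5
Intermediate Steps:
q(b, d) = -2
h(V, f) = -6 (h(V, f) = -1*4 - 2 = -4 - 2 = -6)
j = -33716/30781 (j = (-36159 + 2443)/(30787 - 6) = -33716/30781 ≈ -1.0954)
1/(j + ((-1170 + 22950) - 1*(-44619))) = 1/(-33716/30781 + ((-1170 + 22950) - 1*(-44619))) = 1/(-33716/30781 + (21780 + 44619)) = 1/(-33716/30781 + 66399) = 1/(2043793903/30781) = 30781/2043793903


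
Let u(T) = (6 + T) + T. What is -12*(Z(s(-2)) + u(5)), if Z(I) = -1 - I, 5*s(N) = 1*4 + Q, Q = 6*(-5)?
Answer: -1212/5 ≈ -242.40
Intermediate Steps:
Q = -30
u(T) = 6 + 2*T
s(N) = -26/5 (s(N) = (1*4 - 30)/5 = (4 - 30)/5 = (⅕)*(-26) = -26/5)
-12*(Z(s(-2)) + u(5)) = -12*((-1 - 1*(-26/5)) + (6 + 2*5)) = -12*((-1 + 26/5) + (6 + 10)) = -12*(21/5 + 16) = -12*101/5 = -1212/5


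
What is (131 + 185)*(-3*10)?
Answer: -9480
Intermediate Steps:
(131 + 185)*(-3*10) = 316*(-30) = -9480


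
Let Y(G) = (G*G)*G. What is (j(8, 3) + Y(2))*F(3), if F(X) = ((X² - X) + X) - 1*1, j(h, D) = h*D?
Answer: 256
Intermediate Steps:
j(h, D) = D*h
Y(G) = G³ (Y(G) = G²*G = G³)
F(X) = -1 + X² (F(X) = X² - 1 = -1 + X²)
(j(8, 3) + Y(2))*F(3) = (3*8 + 2³)*(-1 + 3²) = (24 + 8)*(-1 + 9) = 32*8 = 256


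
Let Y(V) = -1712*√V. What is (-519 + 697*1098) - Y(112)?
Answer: 764787 + 6848*√7 ≈ 7.8291e+5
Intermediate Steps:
(-519 + 697*1098) - Y(112) = (-519 + 697*1098) - (-1712)*√112 = (-519 + 765306) - (-1712)*4*√7 = 764787 - (-6848)*√7 = 764787 + 6848*√7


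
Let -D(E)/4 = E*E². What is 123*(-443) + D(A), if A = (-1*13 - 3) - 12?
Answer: 33319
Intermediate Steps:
A = -28 (A = (-13 - 3) - 12 = -16 - 12 = -28)
D(E) = -4*E³ (D(E) = -4*E*E² = -4*E³)
123*(-443) + D(A) = 123*(-443) - 4*(-28)³ = -54489 - 4*(-21952) = -54489 + 87808 = 33319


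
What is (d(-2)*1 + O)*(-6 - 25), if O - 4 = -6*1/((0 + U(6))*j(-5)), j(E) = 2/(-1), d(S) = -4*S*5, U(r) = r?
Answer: -2759/2 ≈ -1379.5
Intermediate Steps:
d(S) = -20*S
j(E) = -2 (j(E) = 2*(-1) = -2)
O = 9/2 (O = 4 - 6*(-1/(2*(0 + 6))) = 4 - 6/(6*(-2)) = 4 - 6/(-12) = 4 - 6*(-1/12) = 4 + 1/2 = 9/2 ≈ 4.5000)
(d(-2)*1 + O)*(-6 - 25) = (-20*(-2)*1 + 9/2)*(-6 - 25) = (40*1 + 9/2)*(-31) = (40 + 9/2)*(-31) = (89/2)*(-31) = -2759/2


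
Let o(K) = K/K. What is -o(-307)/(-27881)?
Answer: 1/27881 ≈ 3.5867e-5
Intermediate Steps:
o(K) = 1
-o(-307)/(-27881) = -1*1/(-27881) = -1*(-1/27881) = 1/27881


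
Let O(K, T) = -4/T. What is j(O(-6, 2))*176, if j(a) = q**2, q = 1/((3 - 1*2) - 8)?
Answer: 176/49 ≈ 3.5918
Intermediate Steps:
q = -1/7 (q = 1/((3 - 2) - 8) = 1/(1 - 8) = 1/(-7) = -1/7 ≈ -0.14286)
j(a) = 1/49 (j(a) = (-1/7)**2 = 1/49)
j(O(-6, 2))*176 = (1/49)*176 = 176/49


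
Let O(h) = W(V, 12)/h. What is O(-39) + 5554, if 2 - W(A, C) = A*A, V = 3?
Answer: 216613/39 ≈ 5554.2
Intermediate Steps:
W(A, C) = 2 - A² (W(A, C) = 2 - A*A = 2 - A²)
O(h) = -7/h (O(h) = (2 - 1*3²)/h = (2 - 1*9)/h = (2 - 9)/h = -7/h)
O(-39) + 5554 = -7/(-39) + 5554 = -7*(-1/39) + 5554 = 7/39 + 5554 = 216613/39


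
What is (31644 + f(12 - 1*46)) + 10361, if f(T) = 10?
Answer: 42015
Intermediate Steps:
(31644 + f(12 - 1*46)) + 10361 = (31644 + 10) + 10361 = 31654 + 10361 = 42015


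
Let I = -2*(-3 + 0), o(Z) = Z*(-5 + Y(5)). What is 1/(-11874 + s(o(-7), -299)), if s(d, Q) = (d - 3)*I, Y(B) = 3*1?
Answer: -1/11808 ≈ -8.4688e-5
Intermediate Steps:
Y(B) = 3
o(Z) = -2*Z (o(Z) = Z*(-5 + 3) = Z*(-2) = -2*Z)
I = 6 (I = -2*(-3) = 6)
s(d, Q) = -18 + 6*d (s(d, Q) = (d - 3)*6 = (-3 + d)*6 = -18 + 6*d)
1/(-11874 + s(o(-7), -299)) = 1/(-11874 + (-18 + 6*(-2*(-7)))) = 1/(-11874 + (-18 + 6*14)) = 1/(-11874 + (-18 + 84)) = 1/(-11874 + 66) = 1/(-11808) = -1/11808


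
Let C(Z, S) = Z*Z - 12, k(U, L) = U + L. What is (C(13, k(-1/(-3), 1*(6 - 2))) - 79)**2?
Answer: 6084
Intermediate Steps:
k(U, L) = L + U
C(Z, S) = -12 + Z**2 (C(Z, S) = Z**2 - 12 = -12 + Z**2)
(C(13, k(-1/(-3), 1*(6 - 2))) - 79)**2 = ((-12 + 13**2) - 79)**2 = ((-12 + 169) - 79)**2 = (157 - 79)**2 = 78**2 = 6084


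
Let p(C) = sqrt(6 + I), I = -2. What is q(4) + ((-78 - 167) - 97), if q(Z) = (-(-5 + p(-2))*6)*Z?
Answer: -270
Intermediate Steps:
p(C) = 2 (p(C) = sqrt(6 - 2) = sqrt(4) = 2)
q(Z) = 18*Z (q(Z) = (-(-5 + 2)*6)*Z = (-1*(-3)*6)*Z = (3*6)*Z = 18*Z)
q(4) + ((-78 - 167) - 97) = 18*4 + ((-78 - 167) - 97) = 72 + (-245 - 97) = 72 - 342 = -270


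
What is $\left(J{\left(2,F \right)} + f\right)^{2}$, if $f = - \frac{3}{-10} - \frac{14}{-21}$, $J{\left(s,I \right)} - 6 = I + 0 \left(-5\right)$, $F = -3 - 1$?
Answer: $\frac{7921}{900} \approx 8.8011$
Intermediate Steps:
$F = -4$ ($F = -3 - 1 = -4$)
$J{\left(s,I \right)} = 6 + I$ ($J{\left(s,I \right)} = 6 + \left(I + 0 \left(-5\right)\right) = 6 + \left(I + 0\right) = 6 + I$)
$f = \frac{29}{30}$ ($f = \left(-3\right) \left(- \frac{1}{10}\right) - - \frac{2}{3} = \frac{3}{10} + \frac{2}{3} = \frac{29}{30} \approx 0.96667$)
$\left(J{\left(2,F \right)} + f\right)^{2} = \left(\left(6 - 4\right) + \frac{29}{30}\right)^{2} = \left(2 + \frac{29}{30}\right)^{2} = \left(\frac{89}{30}\right)^{2} = \frac{7921}{900}$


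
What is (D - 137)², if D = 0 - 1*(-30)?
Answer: 11449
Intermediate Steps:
D = 30 (D = 0 + 30 = 30)
(D - 137)² = (30 - 137)² = (-107)² = 11449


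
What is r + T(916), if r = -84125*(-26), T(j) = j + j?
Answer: 2189082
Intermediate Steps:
T(j) = 2*j
r = 2187250
r + T(916) = 2187250 + 2*916 = 2187250 + 1832 = 2189082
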